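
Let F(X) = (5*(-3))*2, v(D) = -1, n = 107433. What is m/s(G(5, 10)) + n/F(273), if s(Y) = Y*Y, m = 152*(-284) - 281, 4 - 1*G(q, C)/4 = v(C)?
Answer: -1475889/400 ≈ -3689.7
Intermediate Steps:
G(q, C) = 20 (G(q, C) = 16 - 4*(-1) = 16 + 4 = 20)
F(X) = -30 (F(X) = -15*2 = -30)
m = -43449 (m = -43168 - 281 = -43449)
s(Y) = Y**2
m/s(G(5, 10)) + n/F(273) = -43449/(20**2) + 107433/(-30) = -43449/400 + 107433*(-1/30) = -43449*1/400 - 35811/10 = -43449/400 - 35811/10 = -1475889/400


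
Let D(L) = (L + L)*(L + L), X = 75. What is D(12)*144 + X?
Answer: 83019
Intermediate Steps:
D(L) = 4*L² (D(L) = (2*L)*(2*L) = 4*L²)
D(12)*144 + X = (4*12²)*144 + 75 = (4*144)*144 + 75 = 576*144 + 75 = 82944 + 75 = 83019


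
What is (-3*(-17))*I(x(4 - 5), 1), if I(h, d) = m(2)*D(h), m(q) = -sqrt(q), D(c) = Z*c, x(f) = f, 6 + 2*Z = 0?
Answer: -153*sqrt(2) ≈ -216.37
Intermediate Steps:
Z = -3 (Z = -3 + (1/2)*0 = -3 + 0 = -3)
D(c) = -3*c
I(h, d) = 3*h*sqrt(2) (I(h, d) = (-sqrt(2))*(-3*h) = 3*h*sqrt(2))
(-3*(-17))*I(x(4 - 5), 1) = (-3*(-17))*(3*(4 - 5)*sqrt(2)) = 51*(3*(-1)*sqrt(2)) = 51*(-3*sqrt(2)) = -153*sqrt(2)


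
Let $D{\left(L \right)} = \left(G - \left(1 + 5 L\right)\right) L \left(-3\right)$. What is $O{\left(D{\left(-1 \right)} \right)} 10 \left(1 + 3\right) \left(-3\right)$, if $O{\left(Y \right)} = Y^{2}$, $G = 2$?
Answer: $-38880$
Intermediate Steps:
$D{\left(L \right)} = - 3 L \left(1 - 5 L\right)$ ($D{\left(L \right)} = \left(2 - \left(1 + 5 L\right)\right) L \left(-3\right) = \left(1 - 5 L\right) L \left(-3\right) = L \left(1 - 5 L\right) \left(-3\right) = - 3 L \left(1 - 5 L\right)$)
$O{\left(D{\left(-1 \right)} \right)} 10 \left(1 + 3\right) \left(-3\right) = \left(3 \left(-1\right) \left(-1 + 5 \left(-1\right)\right)\right)^{2} \cdot 10 \left(1 + 3\right) \left(-3\right) = \left(3 \left(-1\right) \left(-1 - 5\right)\right)^{2} \cdot 10 \cdot 4 \left(-3\right) = \left(3 \left(-1\right) \left(-6\right)\right)^{2} \cdot 10 \left(-12\right) = 18^{2} \left(-120\right) = 324 \left(-120\right) = -38880$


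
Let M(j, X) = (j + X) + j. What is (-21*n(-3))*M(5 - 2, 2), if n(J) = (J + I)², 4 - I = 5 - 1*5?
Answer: -168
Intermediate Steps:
I = 4 (I = 4 - (5 - 1*5) = 4 - (5 - 5) = 4 - 1*0 = 4 + 0 = 4)
M(j, X) = X + 2*j (M(j, X) = (X + j) + j = X + 2*j)
n(J) = (4 + J)² (n(J) = (J + 4)² = (4 + J)²)
(-21*n(-3))*M(5 - 2, 2) = (-21*(4 - 3)²)*(2 + 2*(5 - 2)) = (-21*1²)*(2 + 2*3) = (-21*1)*(2 + 6) = -21*8 = -168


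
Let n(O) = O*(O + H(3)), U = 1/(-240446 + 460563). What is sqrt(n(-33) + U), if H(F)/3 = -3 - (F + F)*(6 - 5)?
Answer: sqrt(95933957724337)/220117 ≈ 44.497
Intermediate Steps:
U = 1/220117 ≈ 4.5430e-6
H(F) = -9 - 6*F (H(F) = 3*(-3 - (F + F)*(6 - 5)) = 3*(-3 - 2*F) = -9 - 6*F)
n(O) = O*(-27 + O) (n(O) = O*(O + (-9 - 6*3)) = O*(O + (-9 - 18)) = O*(O - 27) = O*(-27 + O))
sqrt(n(-33) + U) = sqrt(-33*(-27 - 33) + 1/220117) = sqrt(-33*(-60) + 1/220117) = sqrt(1980 + 1/220117) = sqrt(435831661/220117) = sqrt(95933957724337)/220117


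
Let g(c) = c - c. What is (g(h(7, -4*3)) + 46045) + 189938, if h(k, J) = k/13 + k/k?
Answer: 235983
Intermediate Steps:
h(k, J) = 1 + k/13 (h(k, J) = k*(1/13) + 1 = k/13 + 1 = 1 + k/13)
g(c) = 0
(g(h(7, -4*3)) + 46045) + 189938 = (0 + 46045) + 189938 = 46045 + 189938 = 235983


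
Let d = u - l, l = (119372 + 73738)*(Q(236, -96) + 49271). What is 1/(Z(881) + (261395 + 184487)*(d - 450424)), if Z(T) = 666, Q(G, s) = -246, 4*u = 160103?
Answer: -2/8442889947994681 ≈ -2.3689e-16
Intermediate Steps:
u = 160103/4 (u = (1/4)*160103 = 160103/4 ≈ 40026.)
l = 9467217750 (l = (119372 + 73738)*(-246 + 49271) = 193110*49025 = 9467217750)
d = -37868710897/4 (d = 160103/4 - 1*9467217750 = 160103/4 - 9467217750 = -37868710897/4 ≈ -9.4672e+9)
1/(Z(881) + (261395 + 184487)*(d - 450424)) = 1/(666 + (261395 + 184487)*(-37868710897/4 - 450424)) = 1/(666 + 445882*(-37870512593/4)) = 1/(666 - 8442889947996013/2) = 1/(-8442889947994681/2) = -2/8442889947994681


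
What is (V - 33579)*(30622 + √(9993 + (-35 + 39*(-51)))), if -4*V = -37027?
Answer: -1489591879/2 - 97289*√7969/4 ≈ -7.4697e+8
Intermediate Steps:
V = 37027/4 (V = -¼*(-37027) = 37027/4 ≈ 9256.8)
(V - 33579)*(30622 + √(9993 + (-35 + 39*(-51)))) = (37027/4 - 33579)*(30622 + √(9993 + (-35 + 39*(-51)))) = -97289*(30622 + √(9993 + (-35 - 1989)))/4 = -97289*(30622 + √(9993 - 2024))/4 = -97289*(30622 + √7969)/4 = -1489591879/2 - 97289*√7969/4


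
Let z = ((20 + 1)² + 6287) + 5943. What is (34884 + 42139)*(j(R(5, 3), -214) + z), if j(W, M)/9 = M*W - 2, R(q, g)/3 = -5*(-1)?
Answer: -1250622451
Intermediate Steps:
R(q, g) = 15 (R(q, g) = 3*(-5*(-1)) = 3*5 = 15)
z = 12671 (z = (21² + 6287) + 5943 = (441 + 6287) + 5943 = 6728 + 5943 = 12671)
j(W, M) = -18 + 9*M*W (j(W, M) = 9*(M*W - 2) = 9*(-2 + M*W) = -18 + 9*M*W)
(34884 + 42139)*(j(R(5, 3), -214) + z) = (34884 + 42139)*((-18 + 9*(-214)*15) + 12671) = 77023*((-18 - 28890) + 12671) = 77023*(-28908 + 12671) = 77023*(-16237) = -1250622451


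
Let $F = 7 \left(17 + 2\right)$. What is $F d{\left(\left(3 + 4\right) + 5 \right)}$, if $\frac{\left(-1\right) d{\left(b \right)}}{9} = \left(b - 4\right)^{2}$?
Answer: $-76608$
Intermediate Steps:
$F = 133$ ($F = 7 \cdot 19 = 133$)
$d{\left(b \right)} = - 9 \left(-4 + b\right)^{2}$ ($d{\left(b \right)} = - 9 \left(b - 4\right)^{2} = - 9 \left(-4 + b\right)^{2}$)
$F d{\left(\left(3 + 4\right) + 5 \right)} = 133 \left(- 9 \left(-4 + \left(\left(3 + 4\right) + 5\right)\right)^{2}\right) = 133 \left(- 9 \left(-4 + \left(7 + 5\right)\right)^{2}\right) = 133 \left(- 9 \left(-4 + 12\right)^{2}\right) = 133 \left(- 9 \cdot 8^{2}\right) = 133 \left(\left(-9\right) 64\right) = 133 \left(-576\right) = -76608$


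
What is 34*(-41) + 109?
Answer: -1285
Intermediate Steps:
34*(-41) + 109 = -1394 + 109 = -1285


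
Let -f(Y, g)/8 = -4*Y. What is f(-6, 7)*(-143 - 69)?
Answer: 40704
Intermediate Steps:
f(Y, g) = 32*Y (f(Y, g) = -(-32)*Y = 32*Y)
f(-6, 7)*(-143 - 69) = (32*(-6))*(-143 - 69) = -192*(-212) = 40704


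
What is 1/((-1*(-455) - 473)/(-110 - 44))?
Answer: 77/9 ≈ 8.5556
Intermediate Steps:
1/((-1*(-455) - 473)/(-110 - 44)) = 1/((455 - 473)/(-154)) = 1/(-18*(-1/154)) = 1/(9/77) = 77/9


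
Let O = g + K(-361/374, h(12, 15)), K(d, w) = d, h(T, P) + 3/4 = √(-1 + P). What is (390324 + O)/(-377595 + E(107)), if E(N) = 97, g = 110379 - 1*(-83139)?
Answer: -218356547/141184252 ≈ -1.5466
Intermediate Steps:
g = 193518 (g = 110379 + 83139 = 193518)
h(T, P) = -¾ + √(-1 + P)
O = 72375371/374 (O = 193518 - 361/374 = 72375371/374 ≈ 1.9352e+5)
(390324 + O)/(-377595 + E(107)) = (390324 + 72375371/374)/(-377595 + 97) = (218356547/374)/(-377498) = (218356547/374)*(-1/377498) = -218356547/141184252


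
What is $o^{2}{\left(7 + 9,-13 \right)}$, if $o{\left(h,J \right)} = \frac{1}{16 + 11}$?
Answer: $\frac{1}{729} \approx 0.0013717$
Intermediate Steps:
$o{\left(h,J \right)} = \frac{1}{27}$
$o^{2}{\left(7 + 9,-13 \right)} = \left(\frac{1}{27}\right)^{2} = \frac{1}{729}$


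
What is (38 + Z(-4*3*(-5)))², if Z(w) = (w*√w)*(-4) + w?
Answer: 3465604 - 94080*√15 ≈ 3.1012e+6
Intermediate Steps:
Z(w) = w - 4*w^(3/2) (Z(w) = w^(3/2)*(-4) + w = -4*w^(3/2) + w = w - 4*w^(3/2))
(38 + Z(-4*3*(-5)))² = (38 + (-4*3*(-5) - 4*120*√15))² = (38 + (-12*(-5) - 4*120*√15))² = (38 + (60 - 480*√15))² = (98 - 480*√15)²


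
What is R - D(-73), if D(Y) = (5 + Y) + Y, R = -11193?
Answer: -11052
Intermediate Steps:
D(Y) = 5 + 2*Y
R - D(-73) = -11193 - (5 + 2*(-73)) = -11193 - (5 - 146) = -11193 - 1*(-141) = -11193 + 141 = -11052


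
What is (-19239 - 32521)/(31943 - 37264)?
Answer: 51760/5321 ≈ 9.7275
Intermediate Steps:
(-19239 - 32521)/(31943 - 37264) = -51760/(-5321) = -51760*(-1/5321) = 51760/5321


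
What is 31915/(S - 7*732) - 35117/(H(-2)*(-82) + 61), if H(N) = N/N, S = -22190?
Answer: 136930789/81942 ≈ 1671.1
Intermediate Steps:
H(N) = 1
31915/(S - 7*732) - 35117/(H(-2)*(-82) + 61) = 31915/(-22190 - 7*732) - 35117/(1*(-82) + 61) = 31915/(-22190 - 1*5124) - 35117/(-82 + 61) = 31915/(-22190 - 5124) - 35117/(-21) = 31915/(-27314) - 35117*(-1/21) = 31915*(-1/27314) + 35117/21 = -31915/27314 + 35117/21 = 136930789/81942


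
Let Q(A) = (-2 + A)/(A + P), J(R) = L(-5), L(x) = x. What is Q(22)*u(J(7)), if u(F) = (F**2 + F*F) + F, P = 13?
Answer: 180/7 ≈ 25.714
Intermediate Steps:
J(R) = -5
u(F) = F + 2*F**2 (u(F) = (F**2 + F**2) + F = 2*F**2 + F = F + 2*F**2)
Q(A) = (-2 + A)/(13 + A) (Q(A) = (-2 + A)/(A + 13) = (-2 + A)/(13 + A))
Q(22)*u(J(7)) = ((-2 + 22)/(13 + 22))*(-5*(1 + 2*(-5))) = (20/35)*(-5*(1 - 10)) = ((1/35)*20)*(-5*(-9)) = (4/7)*45 = 180/7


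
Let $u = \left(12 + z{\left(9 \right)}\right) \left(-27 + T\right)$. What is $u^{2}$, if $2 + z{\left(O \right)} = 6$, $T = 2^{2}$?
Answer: $135424$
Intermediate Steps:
$T = 4$
$z{\left(O \right)} = 4$ ($z{\left(O \right)} = -2 + 6 = 4$)
$u = -368$ ($u = \left(12 + 4\right) \left(-27 + 4\right) = 16 \left(-23\right) = -368$)
$u^{2} = \left(-368\right)^{2} = 135424$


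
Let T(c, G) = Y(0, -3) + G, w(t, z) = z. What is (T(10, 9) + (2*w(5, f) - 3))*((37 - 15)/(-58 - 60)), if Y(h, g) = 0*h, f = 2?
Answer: -110/59 ≈ -1.8644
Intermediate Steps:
Y(h, g) = 0
T(c, G) = G (T(c, G) = 0 + G = G)
(T(10, 9) + (2*w(5, f) - 3))*((37 - 15)/(-58 - 60)) = (9 + (2*2 - 3))*((37 - 15)/(-58 - 60)) = (9 + (4 - 3))*(22/(-118)) = (9 + 1)*(22*(-1/118)) = 10*(-11/59) = -110/59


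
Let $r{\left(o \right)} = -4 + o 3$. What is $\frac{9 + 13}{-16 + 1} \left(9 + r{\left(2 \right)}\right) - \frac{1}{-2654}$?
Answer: $- \frac{642253}{39810} \approx -16.133$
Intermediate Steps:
$r{\left(o \right)} = -4 + 3 o$
$\frac{9 + 13}{-16 + 1} \left(9 + r{\left(2 \right)}\right) - \frac{1}{-2654} = \frac{9 + 13}{-16 + 1} \left(9 + \left(-4 + 3 \cdot 2\right)\right) - \frac{1}{-2654} = \frac{22}{-15} \left(9 + \left(-4 + 6\right)\right) - - \frac{1}{2654} = 22 \left(- \frac{1}{15}\right) \left(9 + 2\right) + \frac{1}{2654} = \left(- \frac{22}{15}\right) 11 + \frac{1}{2654} = - \frac{242}{15} + \frac{1}{2654} = - \frac{642253}{39810}$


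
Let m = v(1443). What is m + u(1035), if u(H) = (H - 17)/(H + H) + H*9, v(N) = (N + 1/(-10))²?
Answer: 43289411167/20700 ≈ 2.0913e+6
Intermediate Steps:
v(N) = (-⅒ + N)² (v(N) = (N + 1*(-⅒))² = (N - ⅒)² = (-⅒ + N)²)
u(H) = 9*H + (-17 + H)/(2*H) (u(H) = (-17 + H)/((2*H)) + 9*H = (-17 + H)*(1/(2*H)) + 9*H = (-17 + H)/(2*H) + 9*H = 9*H + (-17 + H)/(2*H))
m = 208196041/100 (m = (-1 + 10*1443)²/100 = (-1 + 14430)²/100 = (1/100)*14429² = (1/100)*208196041 = 208196041/100 ≈ 2.0820e+6)
m + u(1035) = 208196041/100 + (½)*(-17 + 1035*(1 + 18*1035))/1035 = 208196041/100 + (½)*(1/1035)*(-17 + 1035*(1 + 18630)) = 208196041/100 + (½)*(1/1035)*(-17 + 1035*18631) = 208196041/100 + (½)*(1/1035)*(-17 + 19283085) = 208196041/100 + (½)*(1/1035)*19283068 = 208196041/100 + 9641534/1035 = 43289411167/20700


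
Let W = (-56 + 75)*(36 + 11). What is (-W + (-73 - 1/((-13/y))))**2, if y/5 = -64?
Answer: 165842884/169 ≈ 9.8132e+5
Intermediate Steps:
y = -320 (y = 5*(-64) = -320)
W = 893 (W = 19*47 = 893)
(-W + (-73 - 1/((-13/y))))**2 = (-1*893 + (-73 - 1/((-13/(-320)))))**2 = (-893 + (-73 - 1/((-13*(-1/320)))))**2 = (-893 + (-73 - 1/13/320))**2 = (-893 + (-73 - 1*320/13))**2 = (-893 + (-73 - 320/13))**2 = (-893 - 1269/13)**2 = (-12878/13)**2 = 165842884/169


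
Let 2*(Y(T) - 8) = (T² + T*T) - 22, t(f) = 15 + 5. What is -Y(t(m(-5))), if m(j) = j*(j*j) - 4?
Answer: -397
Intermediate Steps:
m(j) = -4 + j³ (m(j) = j*j² - 4 = j³ - 4 = -4 + j³)
t(f) = 20
Y(T) = -3 + T² (Y(T) = 8 + ((T² + T*T) - 22)/2 = 8 + ((T² + T²) - 22)/2 = 8 + (2*T² - 22)/2 = 8 + (-22 + 2*T²)/2 = 8 + (-11 + T²) = -3 + T²)
-Y(t(m(-5))) = -(-3 + 20²) = -(-3 + 400) = -1*397 = -397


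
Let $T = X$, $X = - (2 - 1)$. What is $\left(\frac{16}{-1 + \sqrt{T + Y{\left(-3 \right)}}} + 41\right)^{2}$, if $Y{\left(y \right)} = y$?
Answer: $\frac{34697}{25} - \frac{12096 i}{25} \approx 1387.9 - 483.84 i$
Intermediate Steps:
$X = -1$ ($X = \left(-1\right) 1 = -1$)
$T = -1$
$\left(\frac{16}{-1 + \sqrt{T + Y{\left(-3 \right)}}} + 41\right)^{2} = \left(\frac{16}{-1 + \sqrt{-1 - 3}} + 41\right)^{2} = \left(\frac{16}{-1 + \sqrt{-4}} + 41\right)^{2} = \left(\frac{16}{-1 + 2 i} + 41\right)^{2} = \left(16 \frac{-1 - 2 i}{5} + 41\right)^{2} = \left(\frac{16 \left(-1 - 2 i\right)}{5} + 41\right)^{2} = \left(41 + \frac{16 \left(-1 - 2 i\right)}{5}\right)^{2}$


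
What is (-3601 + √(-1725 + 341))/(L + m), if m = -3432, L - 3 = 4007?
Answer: -3601/578 + I*√346/289 ≈ -6.2301 + 0.064364*I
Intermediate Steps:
L = 4010 (L = 3 + 4007 = 4010)
(-3601 + √(-1725 + 341))/(L + m) = (-3601 + √(-1725 + 341))/(4010 - 3432) = (-3601 + √(-1384))/578 = (-3601 + 2*I*√346)*(1/578) = -3601/578 + I*√346/289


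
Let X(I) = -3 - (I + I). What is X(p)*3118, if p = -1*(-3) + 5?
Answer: -59242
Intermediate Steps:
p = 8 (p = 3 + 5 = 8)
X(I) = -3 - 2*I
X(p)*3118 = (-3 - 2*8)*3118 = (-3 - 16)*3118 = -19*3118 = -59242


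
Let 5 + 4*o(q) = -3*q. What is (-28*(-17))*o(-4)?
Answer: 833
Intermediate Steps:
o(q) = -5/4 - 3*q/4 (o(q) = -5/4 + (-3*q)/4 = -5/4 - 3*q/4)
(-28*(-17))*o(-4) = (-28*(-17))*(-5/4 - ¾*(-4)) = 476*(-5/4 + 3) = 476*(7/4) = 833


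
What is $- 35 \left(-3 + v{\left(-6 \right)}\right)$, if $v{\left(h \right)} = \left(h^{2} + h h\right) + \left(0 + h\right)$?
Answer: $-2205$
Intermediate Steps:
$v{\left(h \right)} = h + 2 h^{2}$ ($v{\left(h \right)} = \left(h^{2} + h^{2}\right) + h = 2 h^{2} + h = h + 2 h^{2}$)
$- 35 \left(-3 + v{\left(-6 \right)}\right) = - 35 \left(-3 - 6 \left(1 + 2 \left(-6\right)\right)\right) = - 35 \left(-3 - 6 \left(1 - 12\right)\right) = - 35 \left(-3 - -66\right) = - 35 \left(-3 + 66\right) = \left(-35\right) 63 = -2205$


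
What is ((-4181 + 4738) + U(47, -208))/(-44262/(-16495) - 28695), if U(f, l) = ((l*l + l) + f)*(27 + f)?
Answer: -17540667535/157759921 ≈ -111.19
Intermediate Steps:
U(f, l) = (27 + f)*(f + l + l**2) (U(f, l) = ((l**2 + l) + f)*(27 + f) = ((l + l**2) + f)*(27 + f) = (f + l + l**2)*(27 + f) = (27 + f)*(f + l + l**2))
((-4181 + 4738) + U(47, -208))/(-44262/(-16495) - 28695) = ((-4181 + 4738) + (47**2 + 27*47 + 27*(-208) + 27*(-208)**2 + 47*(-208) + 47*(-208)**2))/(-44262/(-16495) - 28695) = (557 + (2209 + 1269 - 5616 + 27*43264 - 9776 + 47*43264))/(-44262*(-1/16495) - 28695) = (557 + (2209 + 1269 - 5616 + 1168128 - 9776 + 2033408))/(44262/16495 - 28695) = (557 + 3189622)/(-473279763/16495) = 3190179*(-16495/473279763) = -17540667535/157759921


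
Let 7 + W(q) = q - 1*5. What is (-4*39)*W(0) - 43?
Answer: 1829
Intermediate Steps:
W(q) = -12 + q (W(q) = -7 + (q - 1*5) = -7 + (q - 5) = -7 + (-5 + q) = -12 + q)
(-4*39)*W(0) - 43 = (-4*39)*(-12 + 0) - 43 = -156*(-12) - 43 = 1872 - 43 = 1829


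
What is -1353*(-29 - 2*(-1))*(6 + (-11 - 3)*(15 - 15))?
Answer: 219186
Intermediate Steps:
-1353*(-29 - 2*(-1))*(6 + (-11 - 3)*(15 - 15)) = -1353*(-29 + 2)*(6 - 14*0) = -(-36531)*(6 + 0) = -(-36531)*6 = -1353*(-162) = 219186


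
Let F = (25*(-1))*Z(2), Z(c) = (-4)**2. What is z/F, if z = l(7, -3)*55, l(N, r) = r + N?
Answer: -11/20 ≈ -0.55000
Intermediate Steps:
Z(c) = 16
l(N, r) = N + r
z = 220 (z = (7 - 3)*55 = 4*55 = 220)
F = -400 (F = (25*(-1))*16 = -25*16 = -400)
z/F = 220/(-400) = 220*(-1/400) = -11/20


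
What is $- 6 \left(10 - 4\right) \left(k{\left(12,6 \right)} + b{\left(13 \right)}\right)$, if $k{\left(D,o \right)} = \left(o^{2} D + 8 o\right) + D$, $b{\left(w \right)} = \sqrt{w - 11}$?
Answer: $-17712 - 36 \sqrt{2} \approx -17763.0$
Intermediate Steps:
$b{\left(w \right)} = \sqrt{-11 + w}$
$k{\left(D,o \right)} = D + 8 o + D o^{2}$ ($k{\left(D,o \right)} = \left(D o^{2} + 8 o\right) + D = \left(8 o + D o^{2}\right) + D = D + 8 o + D o^{2}$)
$- 6 \left(10 - 4\right) \left(k{\left(12,6 \right)} + b{\left(13 \right)}\right) = - 6 \left(10 - 4\right) \left(\left(12 + 8 \cdot 6 + 12 \cdot 6^{2}\right) + \sqrt{-11 + 13}\right) = \left(-6\right) 6 \left(\left(12 + 48 + 12 \cdot 36\right) + \sqrt{2}\right) = - 36 \left(\left(12 + 48 + 432\right) + \sqrt{2}\right) = - 36 \left(492 + \sqrt{2}\right) = -17712 - 36 \sqrt{2}$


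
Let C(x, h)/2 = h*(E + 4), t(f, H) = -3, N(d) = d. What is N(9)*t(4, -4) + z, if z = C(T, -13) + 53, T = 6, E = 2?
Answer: -130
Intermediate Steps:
C(x, h) = 12*h (C(x, h) = 2*(h*(2 + 4)) = 2*(h*6) = 2*(6*h) = 12*h)
z = -103 (z = 12*(-13) + 53 = -156 + 53 = -103)
N(9)*t(4, -4) + z = 9*(-3) - 103 = -27 - 103 = -130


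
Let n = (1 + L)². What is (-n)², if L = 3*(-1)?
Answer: 16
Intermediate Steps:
L = -3
n = 4 (n = (1 - 3)² = (-2)² = 4)
(-n)² = (-1*4)² = (-4)² = 16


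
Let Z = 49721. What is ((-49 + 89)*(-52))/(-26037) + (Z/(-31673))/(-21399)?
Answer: 67193203897/840338629119 ≈ 0.079960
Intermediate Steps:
((-49 + 89)*(-52))/(-26037) + (Z/(-31673))/(-21399) = ((-49 + 89)*(-52))/(-26037) + (49721/(-31673))/(-21399) = (40*(-52))*(-1/26037) + (49721*(-1/31673))*(-1/21399) = -2080*(-1/26037) - 49721/31673*(-1/21399) = 2080/26037 + 7103/96824361 = 67193203897/840338629119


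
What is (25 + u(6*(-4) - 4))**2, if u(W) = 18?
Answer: 1849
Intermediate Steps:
(25 + u(6*(-4) - 4))**2 = (25 + 18)**2 = 43**2 = 1849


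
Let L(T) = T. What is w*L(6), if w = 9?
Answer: 54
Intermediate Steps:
w*L(6) = 9*6 = 54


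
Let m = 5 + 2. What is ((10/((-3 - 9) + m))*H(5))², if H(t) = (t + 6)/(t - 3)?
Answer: 121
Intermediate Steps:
m = 7
H(t) = (6 + t)/(-3 + t)
((10/((-3 - 9) + m))*H(5))² = ((10/((-3 - 9) + 7))*((6 + 5)/(-3 + 5)))² = ((10/(-12 + 7))*(11/2))² = ((10/(-5))*((½)*11))² = ((10*(-⅕))*(11/2))² = (-2*11/2)² = (-11)² = 121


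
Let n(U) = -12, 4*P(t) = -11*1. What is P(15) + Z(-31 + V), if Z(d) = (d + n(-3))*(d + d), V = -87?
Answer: 122709/4 ≈ 30677.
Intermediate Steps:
P(t) = -11/4 (P(t) = (-11*1)/4 = (1/4)*(-11) = -11/4)
Z(d) = 2*d*(-12 + d) (Z(d) = (d - 12)*(d + d) = (-12 + d)*(2*d) = 2*d*(-12 + d))
P(15) + Z(-31 + V) = -11/4 + 2*(-31 - 87)*(-12 + (-31 - 87)) = -11/4 + 2*(-118)*(-12 - 118) = -11/4 + 2*(-118)*(-130) = -11/4 + 30680 = 122709/4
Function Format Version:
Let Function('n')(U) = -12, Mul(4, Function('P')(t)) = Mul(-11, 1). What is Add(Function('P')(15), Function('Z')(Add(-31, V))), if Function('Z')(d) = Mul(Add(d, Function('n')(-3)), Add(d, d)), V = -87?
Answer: Rational(122709, 4) ≈ 30677.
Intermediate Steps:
Function('P')(t) = Rational(-11, 4) (Function('P')(t) = Mul(Rational(1, 4), Mul(-11, 1)) = Mul(Rational(1, 4), -11) = Rational(-11, 4))
Function('Z')(d) = Mul(2, d, Add(-12, d)) (Function('Z')(d) = Mul(Add(d, -12), Add(d, d)) = Mul(Add(-12, d), Mul(2, d)) = Mul(2, d, Add(-12, d)))
Add(Function('P')(15), Function('Z')(Add(-31, V))) = Add(Rational(-11, 4), Mul(2, Add(-31, -87), Add(-12, Add(-31, -87)))) = Add(Rational(-11, 4), Mul(2, -118, Add(-12, -118))) = Add(Rational(-11, 4), Mul(2, -118, -130)) = Add(Rational(-11, 4), 30680) = Rational(122709, 4)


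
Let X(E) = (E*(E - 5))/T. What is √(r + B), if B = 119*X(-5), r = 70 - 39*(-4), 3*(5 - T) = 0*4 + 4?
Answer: 4*√13981/11 ≈ 42.997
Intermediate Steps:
T = 11/3 (T = 5 - (0*4 + 4)/3 = 5 - (0 + 4)/3 = 5 - ⅓*4 = 5 - 4/3 = 11/3 ≈ 3.6667)
X(E) = 3*E*(-5 + E)/11 (X(E) = (E*(E - 5))/(11/3) = (E*(-5 + E))*(3/11) = 3*E*(-5 + E)/11)
r = 226 (r = 70 + 156 = 226)
B = 17850/11 (B = 119*((3/11)*(-5)*(-5 - 5)) = 119*((3/11)*(-5)*(-10)) = 119*(150/11) = 17850/11 ≈ 1622.7)
√(r + B) = √(226 + 17850/11) = √(20336/11) = 4*√13981/11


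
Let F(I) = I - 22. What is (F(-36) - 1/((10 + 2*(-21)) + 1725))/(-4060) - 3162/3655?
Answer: -251474791/295563940 ≈ -0.85083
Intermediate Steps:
F(I) = -22 + I
(F(-36) - 1/((10 + 2*(-21)) + 1725))/(-4060) - 3162/3655 = ((-22 - 36) - 1/((10 + 2*(-21)) + 1725))/(-4060) - 3162/3655 = (-58 - 1/((10 - 42) + 1725))*(-1/4060) - 3162*1/3655 = (-58 - 1/(-32 + 1725))*(-1/4060) - 186/215 = (-58 - 1/1693)*(-1/4060) - 186/215 = -98195/1693*(-1/4060) - 186/215 = 19639/1374716 - 186/215 = -251474791/295563940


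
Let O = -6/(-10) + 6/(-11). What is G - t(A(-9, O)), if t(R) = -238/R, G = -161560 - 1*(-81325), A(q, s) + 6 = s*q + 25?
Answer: -40833070/509 ≈ -80222.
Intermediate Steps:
O = 3/55 (O = -6*(-1/10) + 6*(-1/11) = 3/5 - 6/11 = 3/55 ≈ 0.054545)
A(q, s) = 19 + q*s (A(q, s) = -6 + (s*q + 25) = -6 + (q*s + 25) = -6 + (25 + q*s) = 19 + q*s)
G = -80235 (G = -161560 + 81325 = -80235)
G - t(A(-9, O)) = -80235 - (-238)/(19 - 9*3/55) = -80235 - (-238)/(19 - 27/55) = -80235 - (-238)/1018/55 = -80235 - (-238)*55/1018 = -80235 - 1*(-6545/509) = -80235 + 6545/509 = -40833070/509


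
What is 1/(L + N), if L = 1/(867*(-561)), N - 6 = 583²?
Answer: 486387/165320509364 ≈ 2.9421e-6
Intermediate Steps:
N = 339895 (N = 6 + 583² = 6 + 339889 = 339895)
L = -1/486387 (L = 1/(-486387) = -1/486387 ≈ -2.0560e-6)
1/(L + N) = 1/(-1/486387 + 339895) = 1/(165320509364/486387) = 486387/165320509364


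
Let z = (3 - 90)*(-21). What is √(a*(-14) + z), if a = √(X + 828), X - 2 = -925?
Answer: √(1827 - 14*I*√95) ≈ 42.773 - 1.5951*I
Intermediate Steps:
X = -923 (X = 2 - 925 = -923)
a = I*√95 (a = √(-923 + 828) = √(-95) = I*√95 ≈ 9.7468*I)
z = 1827 (z = -87*(-21) = 1827)
√(a*(-14) + z) = √((I*√95)*(-14) + 1827) = √(-14*I*√95 + 1827) = √(1827 - 14*I*√95)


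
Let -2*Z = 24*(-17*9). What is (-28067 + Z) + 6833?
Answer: -19398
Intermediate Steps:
Z = 1836 (Z = -12*(-17*9) = -12*(-153) = -1/2*(-3672) = 1836)
(-28067 + Z) + 6833 = (-28067 + 1836) + 6833 = -26231 + 6833 = -19398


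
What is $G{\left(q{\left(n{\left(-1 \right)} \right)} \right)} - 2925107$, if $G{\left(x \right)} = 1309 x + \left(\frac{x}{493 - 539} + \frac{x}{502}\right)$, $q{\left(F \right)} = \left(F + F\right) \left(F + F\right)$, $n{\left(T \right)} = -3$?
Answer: $- \frac{16614599963}{5773} \approx -2.878 \cdot 10^{6}$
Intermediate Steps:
$q{\left(F \right)} = 4 F^{2}$ ($q{\left(F \right)} = 2 F 2 F = 4 F^{2}$)
$G{\left(x \right)} = \frac{7556743 x}{5773}$ ($G{\left(x \right)} = 1309 x + \left(\frac{x}{-46} + x \frac{1}{502}\right) = 1309 x + \left(x \left(- \frac{1}{46}\right) + \frac{x}{502}\right) = 1309 x + \left(- \frac{x}{46} + \frac{x}{502}\right) = 1309 x - \frac{114 x}{5773} = \frac{7556743 x}{5773}$)
$G{\left(q{\left(n{\left(-1 \right)} \right)} \right)} - 2925107 = \frac{7556743 \cdot 4 \left(-3\right)^{2}}{5773} - 2925107 = \frac{7556743 \cdot 4 \cdot 9}{5773} - 2925107 = \frac{7556743}{5773} \cdot 36 - 2925107 = \frac{272042748}{5773} - 2925107 = - \frac{16614599963}{5773}$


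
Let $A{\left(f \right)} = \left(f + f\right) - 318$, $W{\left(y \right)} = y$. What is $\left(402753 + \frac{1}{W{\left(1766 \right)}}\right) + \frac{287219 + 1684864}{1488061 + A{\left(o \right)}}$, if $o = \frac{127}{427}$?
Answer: $\frac{150614097138551097}{373960221830} \approx 4.0275 \cdot 10^{5}$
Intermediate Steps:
$o = \frac{127}{427}$ ($o = 127 \cdot \frac{1}{427} = \frac{127}{427} \approx 0.29742$)
$A{\left(f \right)} = -318 + 2 f$ ($A{\left(f \right)} = 2 f - 318 = -318 + 2 f$)
$\left(402753 + \frac{1}{W{\left(1766 \right)}}\right) + \frac{287219 + 1684864}{1488061 + A{\left(o \right)}} = \left(402753 + \frac{1}{1766}\right) + \frac{287219 + 1684864}{1488061 + \left(-318 + 2 \cdot \frac{127}{427}\right)} = \left(402753 + \frac{1}{1766}\right) + \frac{1972083}{1488061 + \left(-318 + \frac{254}{427}\right)} = \frac{711261799}{1766} + \frac{1972083}{1488061 - \frac{135532}{427}} = \frac{711261799}{1766} + \frac{1972083}{\frac{635266515}{427}} = \frac{711261799}{1766} + 1972083 \cdot \frac{427}{635266515} = \frac{711261799}{1766} + \frac{280693147}{211755505} = \frac{150614097138551097}{373960221830}$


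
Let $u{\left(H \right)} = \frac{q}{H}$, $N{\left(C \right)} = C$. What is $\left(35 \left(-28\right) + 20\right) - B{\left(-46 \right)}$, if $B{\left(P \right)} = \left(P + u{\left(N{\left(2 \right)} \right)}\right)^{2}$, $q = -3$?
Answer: $- \frac{12865}{4} \approx -3216.3$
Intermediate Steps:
$u{\left(H \right)} = - \frac{3}{H}$
$B{\left(P \right)} = \left(- \frac{3}{2} + P\right)^{2}$ ($B{\left(P \right)} = \left(P - \frac{3}{2}\right)^{2} = \left(- \frac{3}{2} + P\right)^{2}$)
$\left(35 \left(-28\right) + 20\right) - B{\left(-46 \right)} = \left(35 \left(-28\right) + 20\right) - \frac{\left(-3 + 2 \left(-46\right)\right)^{2}}{4} = \left(-980 + 20\right) - \frac{\left(-3 - 92\right)^{2}}{4} = -960 - \frac{\left(-95\right)^{2}}{4} = -960 - \frac{1}{4} \cdot 9025 = -960 - \frac{9025}{4} = - \frac{12865}{4}$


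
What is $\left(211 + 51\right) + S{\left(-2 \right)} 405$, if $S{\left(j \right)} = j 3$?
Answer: $-2168$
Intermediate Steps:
$S{\left(j \right)} = 3 j$
$\left(211 + 51\right) + S{\left(-2 \right)} 405 = \left(211 + 51\right) + 3 \left(-2\right) 405 = 262 - 2430 = -2168$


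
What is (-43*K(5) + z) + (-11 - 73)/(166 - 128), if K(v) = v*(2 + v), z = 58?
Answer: -27535/19 ≈ -1449.2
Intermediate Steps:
(-43*K(5) + z) + (-11 - 73)/(166 - 128) = (-215*(2 + 5) + 58) + (-11 - 73)/(166 - 128) = (-215*7 + 58) - 84/38 = (-43*35 + 58) - 84*1/38 = (-1505 + 58) - 42/19 = -1447 - 42/19 = -27535/19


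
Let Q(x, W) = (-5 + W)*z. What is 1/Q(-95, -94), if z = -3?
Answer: 1/297 ≈ 0.0033670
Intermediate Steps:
Q(x, W) = 15 - 3*W (Q(x, W) = (-5 + W)*(-3) = 15 - 3*W)
1/Q(-95, -94) = 1/(15 - 3*(-94)) = 1/(15 + 282) = 1/297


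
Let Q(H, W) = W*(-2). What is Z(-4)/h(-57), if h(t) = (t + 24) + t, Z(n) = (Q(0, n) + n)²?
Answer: -8/45 ≈ -0.17778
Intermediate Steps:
Q(H, W) = -2*W
Z(n) = n² (Z(n) = (-2*n + n)² = (-n)² = n²)
h(t) = 24 + 2*t (h(t) = (24 + t) + t = 24 + 2*t)
Z(-4)/h(-57) = (-4)²/(24 + 2*(-57)) = 16/(24 - 114) = 16/(-90) = 16*(-1/90) = -8/45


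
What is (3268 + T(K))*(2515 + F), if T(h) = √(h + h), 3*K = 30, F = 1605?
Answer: 13464160 + 8240*√5 ≈ 1.3483e+7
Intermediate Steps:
K = 10 (K = (⅓)*30 = 10)
T(h) = √2*√h (T(h) = √(2*h) = √2*√h)
(3268 + T(K))*(2515 + F) = (3268 + √2*√10)*(2515 + 1605) = (3268 + 2*√5)*4120 = 13464160 + 8240*√5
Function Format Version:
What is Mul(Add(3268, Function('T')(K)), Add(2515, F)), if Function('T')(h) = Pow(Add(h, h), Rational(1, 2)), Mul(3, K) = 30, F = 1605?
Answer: Add(13464160, Mul(8240, Pow(5, Rational(1, 2)))) ≈ 1.3483e+7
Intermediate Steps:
K = 10 (K = Mul(Rational(1, 3), 30) = 10)
Function('T')(h) = Mul(Pow(2, Rational(1, 2)), Pow(h, Rational(1, 2))) (Function('T')(h) = Pow(Mul(2, h), Rational(1, 2)) = Mul(Pow(2, Rational(1, 2)), Pow(h, Rational(1, 2))))
Mul(Add(3268, Function('T')(K)), Add(2515, F)) = Mul(Add(3268, Mul(Pow(2, Rational(1, 2)), Pow(10, Rational(1, 2)))), Add(2515, 1605)) = Mul(Add(3268, Mul(2, Pow(5, Rational(1, 2)))), 4120) = Add(13464160, Mul(8240, Pow(5, Rational(1, 2))))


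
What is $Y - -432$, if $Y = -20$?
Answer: $412$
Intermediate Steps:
$Y - -432 = -20 - -432 = -20 + 432 = 412$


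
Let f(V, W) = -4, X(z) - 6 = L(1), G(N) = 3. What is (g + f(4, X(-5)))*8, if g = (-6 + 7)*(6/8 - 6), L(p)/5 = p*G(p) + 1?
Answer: -74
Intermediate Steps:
L(p) = 5 + 15*p (L(p) = 5*(p*3 + 1) = 5*(3*p + 1) = 5*(1 + 3*p) = 5 + 15*p)
X(z) = 26 (X(z) = 6 + (5 + 15*1) = 6 + (5 + 15) = 6 + 20 = 26)
g = -21/4 (g = 1*(6*(1/8) - 6) = 1*(3/4 - 6) = 1*(-21/4) = -21/4 ≈ -5.2500)
(g + f(4, X(-5)))*8 = (-21/4 - 4)*8 = -37/4*8 = -74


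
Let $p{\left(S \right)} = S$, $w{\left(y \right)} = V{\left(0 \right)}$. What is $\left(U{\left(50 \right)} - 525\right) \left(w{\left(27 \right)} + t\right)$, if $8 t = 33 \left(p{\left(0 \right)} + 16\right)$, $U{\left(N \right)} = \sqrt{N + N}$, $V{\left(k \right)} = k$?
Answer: $-33990$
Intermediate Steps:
$w{\left(y \right)} = 0$
$U{\left(N \right)} = \sqrt{2} \sqrt{N}$ ($U{\left(N \right)} = \sqrt{2 N} = \sqrt{2} \sqrt{N}$)
$t = 66$ ($t = \frac{33 \left(0 + 16\right)}{8} = \frac{33 \cdot 16}{8} = \frac{1}{8} \cdot 528 = 66$)
$\left(U{\left(50 \right)} - 525\right) \left(w{\left(27 \right)} + t\right) = \left(\sqrt{2} \sqrt{50} - 525\right) \left(0 + 66\right) = \left(\sqrt{2} \cdot 5 \sqrt{2} - 525\right) 66 = \left(10 - 525\right) 66 = \left(-515\right) 66 = -33990$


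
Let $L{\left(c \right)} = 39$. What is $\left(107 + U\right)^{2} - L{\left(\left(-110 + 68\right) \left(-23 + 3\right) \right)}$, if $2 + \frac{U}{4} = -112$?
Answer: $121762$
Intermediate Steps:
$U = -456$ ($U = -8 + 4 \left(-112\right) = -8 - 448 = -456$)
$\left(107 + U\right)^{2} - L{\left(\left(-110 + 68\right) \left(-23 + 3\right) \right)} = \left(107 - 456\right)^{2} - 39 = \left(-349\right)^{2} - 39 = 121801 - 39 = 121762$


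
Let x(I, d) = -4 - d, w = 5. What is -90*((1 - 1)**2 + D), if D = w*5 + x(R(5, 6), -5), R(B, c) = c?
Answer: -2340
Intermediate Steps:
D = 26 (D = 5*5 + (-4 - 1*(-5)) = 25 + (-4 + 5) = 25 + 1 = 26)
-90*((1 - 1)**2 + D) = -90*((1 - 1)**2 + 26) = -90*(0**2 + 26) = -90*(0 + 26) = -90*26 = -2340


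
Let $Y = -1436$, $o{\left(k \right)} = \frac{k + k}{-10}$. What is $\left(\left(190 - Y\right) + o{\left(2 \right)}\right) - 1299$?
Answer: $\frac{1633}{5} \approx 326.6$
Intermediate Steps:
$o{\left(k \right)} = - \frac{k}{5}$ ($o{\left(k \right)} = - \frac{2 k}{10} = - \frac{k}{5}$)
$\left(\left(190 - Y\right) + o{\left(2 \right)}\right) - 1299 = \left(\left(190 - -1436\right) - \frac{2}{5}\right) - 1299 = \left(\left(190 + 1436\right) - \frac{2}{5}\right) - 1299 = \left(1626 - \frac{2}{5}\right) - 1299 = \frac{8128}{5} - 1299 = \frac{1633}{5}$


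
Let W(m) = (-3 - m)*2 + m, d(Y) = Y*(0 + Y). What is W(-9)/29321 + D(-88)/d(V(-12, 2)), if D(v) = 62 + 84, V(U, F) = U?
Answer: 2140649/2111112 ≈ 1.0140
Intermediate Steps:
D(v) = 146
d(Y) = Y² (d(Y) = Y*Y = Y²)
W(m) = -6 - m (W(m) = (-6 - 2*m) + m = -6 - m)
W(-9)/29321 + D(-88)/d(V(-12, 2)) = (-6 - 1*(-9))/29321 + 146/((-12)²) = (-6 + 9)*(1/29321) + 146/144 = 3*(1/29321) + 146*(1/144) = 3/29321 + 73/72 = 2140649/2111112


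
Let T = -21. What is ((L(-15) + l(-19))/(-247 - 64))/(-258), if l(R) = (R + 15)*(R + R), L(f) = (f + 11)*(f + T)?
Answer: 148/40119 ≈ 0.0036890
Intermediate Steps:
L(f) = (-21 + f)*(11 + f) (L(f) = (f + 11)*(f - 21) = (11 + f)*(-21 + f) = (-21 + f)*(11 + f))
l(R) = 2*R*(15 + R) (l(R) = (15 + R)*(2*R) = 2*R*(15 + R))
((L(-15) + l(-19))/(-247 - 64))/(-258) = (((-231 + (-15)**2 - 10*(-15)) + 2*(-19)*(15 - 19))/(-247 - 64))/(-258) = (((-231 + 225 + 150) + 2*(-19)*(-4))/(-311))*(-1/258) = ((144 + 152)*(-1/311))*(-1/258) = (296*(-1/311))*(-1/258) = -296/311*(-1/258) = 148/40119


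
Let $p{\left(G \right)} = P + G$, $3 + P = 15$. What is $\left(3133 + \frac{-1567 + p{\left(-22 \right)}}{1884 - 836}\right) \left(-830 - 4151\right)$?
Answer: $- \frac{16346680667}{1048} \approx -1.5598 \cdot 10^{7}$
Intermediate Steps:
$P = 12$ ($P = -3 + 15 = 12$)
$p{\left(G \right)} = 12 + G$
$\left(3133 + \frac{-1567 + p{\left(-22 \right)}}{1884 - 836}\right) \left(-830 - 4151\right) = \left(3133 + \frac{-1567 + \left(12 - 22\right)}{1884 - 836}\right) \left(-830 - 4151\right) = \left(3133 + \frac{-1567 - 10}{1048}\right) \left(-830 - 4151\right) = \left(3133 - \frac{1577}{1048}\right) \left(-4981\right) = \frac{3281807}{1048} \left(-4981\right) = - \frac{16346680667}{1048}$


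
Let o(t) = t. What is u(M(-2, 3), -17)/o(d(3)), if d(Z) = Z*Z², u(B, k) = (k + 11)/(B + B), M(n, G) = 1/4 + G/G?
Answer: -4/45 ≈ -0.088889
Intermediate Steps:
M(n, G) = 5/4 (M(n, G) = 1*(¼) + 1 = ¼ + 1 = 5/4)
u(B, k) = (11 + k)/(2*B) (u(B, k) = (11 + k)/((2*B)) = (11 + k)*(1/(2*B)) = (11 + k)/(2*B))
d(Z) = Z³
u(M(-2, 3), -17)/o(d(3)) = ((11 - 17)/(2*(5/4)))/(3³) = ((½)*(⅘)*(-6))/27 = -12/5*1/27 = -4/45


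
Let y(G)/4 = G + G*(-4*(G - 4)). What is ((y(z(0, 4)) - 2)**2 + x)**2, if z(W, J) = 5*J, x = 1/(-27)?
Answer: 471127974498691129/729 ≈ 6.4627e+14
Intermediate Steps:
x = -1/27 ≈ -0.037037
y(G) = 4*G + 4*G*(16 - 4*G) (y(G) = 4*(G + G*(-4*(G - 4))) = 4*(G + G*(-4*(-4 + G))) = 4*(G + G*(16 - 4*G)) = 4*G + 4*G*(16 - 4*G))
((y(z(0, 4)) - 2)**2 + x)**2 = ((4*(5*4)*(17 - 20*4) - 2)**2 - 1/27)**2 = ((4*20*(17 - 4*20) - 2)**2 - 1/27)**2 = ((4*20*(17 - 80) - 2)**2 - 1/27)**2 = ((4*20*(-63) - 2)**2 - 1/27)**2 = ((-5040 - 2)**2 - 1/27)**2 = ((-5042)**2 - 1/27)**2 = (25421764 - 1/27)**2 = (686387627/27)**2 = 471127974498691129/729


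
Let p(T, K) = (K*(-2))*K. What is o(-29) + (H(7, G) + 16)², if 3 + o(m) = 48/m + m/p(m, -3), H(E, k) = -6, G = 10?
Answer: 50611/522 ≈ 96.956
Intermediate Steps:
p(T, K) = -2*K² (p(T, K) = (-2*K)*K = -2*K²)
o(m) = -3 + 48/m - m/18 (o(m) = -3 + (48/m + m/((-2*(-3)²))) = -3 + (48/m + m/((-2*9))) = -3 + (48/m + m/(-18)) = -3 + (48/m + m*(-1/18)) = -3 + (48/m - m/18) = -3 + 48/m - m/18)
o(-29) + (H(7, G) + 16)² = (-3 + 48/(-29) - 1/18*(-29)) + (-6 + 16)² = (-3 + 48*(-1/29) + 29/18) + 10² = (-3 - 48/29 + 29/18) + 100 = -1589/522 + 100 = 50611/522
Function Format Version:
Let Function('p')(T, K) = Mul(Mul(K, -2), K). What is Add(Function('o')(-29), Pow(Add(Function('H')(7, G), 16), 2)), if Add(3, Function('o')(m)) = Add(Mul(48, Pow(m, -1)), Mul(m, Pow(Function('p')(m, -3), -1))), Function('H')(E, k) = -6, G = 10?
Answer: Rational(50611, 522) ≈ 96.956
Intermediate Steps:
Function('p')(T, K) = Mul(-2, Pow(K, 2)) (Function('p')(T, K) = Mul(Mul(-2, K), K) = Mul(-2, Pow(K, 2)))
Function('o')(m) = Add(-3, Mul(48, Pow(m, -1)), Mul(Rational(-1, 18), m)) (Function('o')(m) = Add(-3, Add(Mul(48, Pow(m, -1)), Mul(m, Pow(Mul(-2, Pow(-3, 2)), -1)))) = Add(-3, Add(Mul(48, Pow(m, -1)), Mul(m, Pow(Mul(-2, 9), -1)))) = Add(-3, Add(Mul(48, Pow(m, -1)), Mul(m, Pow(-18, -1)))) = Add(-3, Add(Mul(48, Pow(m, -1)), Mul(m, Rational(-1, 18)))) = Add(-3, Add(Mul(48, Pow(m, -1)), Mul(Rational(-1, 18), m))) = Add(-3, Mul(48, Pow(m, -1)), Mul(Rational(-1, 18), m)))
Add(Function('o')(-29), Pow(Add(Function('H')(7, G), 16), 2)) = Add(Add(-3, Mul(48, Pow(-29, -1)), Mul(Rational(-1, 18), -29)), Pow(Add(-6, 16), 2)) = Add(Add(-3, Mul(48, Rational(-1, 29)), Rational(29, 18)), Pow(10, 2)) = Add(Add(-3, Rational(-48, 29), Rational(29, 18)), 100) = Add(Rational(-1589, 522), 100) = Rational(50611, 522)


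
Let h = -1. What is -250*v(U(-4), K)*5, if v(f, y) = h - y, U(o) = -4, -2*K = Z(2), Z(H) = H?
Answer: 0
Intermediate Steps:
K = -1 (K = -½*2 = -1)
v(f, y) = -1 - y
-250*v(U(-4), K)*5 = -250*(-1 - 1*(-1))*5 = -250*(-1 + 1)*5 = -0*5 = -250*0 = 0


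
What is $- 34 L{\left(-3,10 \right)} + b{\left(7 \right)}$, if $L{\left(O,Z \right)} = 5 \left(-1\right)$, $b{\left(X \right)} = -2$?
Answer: $168$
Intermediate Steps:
$L{\left(O,Z \right)} = -5$
$- 34 L{\left(-3,10 \right)} + b{\left(7 \right)} = \left(-34\right) \left(-5\right) - 2 = 170 - 2 = 168$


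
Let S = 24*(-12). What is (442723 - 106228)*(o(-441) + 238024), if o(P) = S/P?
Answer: 3924611175960/49 ≈ 8.0094e+10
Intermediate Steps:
S = -288
o(P) = -288/P
(442723 - 106228)*(o(-441) + 238024) = (442723 - 106228)*(-288/(-441) + 238024) = 336495*(-288*(-1/441) + 238024) = 336495*(32/49 + 238024) = 336495*(11663208/49) = 3924611175960/49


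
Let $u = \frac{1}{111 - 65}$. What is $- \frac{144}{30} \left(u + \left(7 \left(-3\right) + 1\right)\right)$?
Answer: $\frac{11028}{115} \approx 95.896$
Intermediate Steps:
$u = \frac{1}{46} \approx 0.021739$
$- \frac{144}{30} \left(u + \left(7 \left(-3\right) + 1\right)\right) = - \frac{144}{30} \left(\frac{1}{46} + \left(7 \left(-3\right) + 1\right)\right) = \left(-144\right) \frac{1}{30} \left(\frac{1}{46} + \left(-21 + 1\right)\right) = - \frac{24 \left(\frac{1}{46} - 20\right)}{5} = \left(- \frac{24}{5}\right) \left(- \frac{919}{46}\right) = \frac{11028}{115}$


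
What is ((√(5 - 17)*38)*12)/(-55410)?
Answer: -152*I*√3/9235 ≈ -0.028508*I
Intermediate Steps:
((√(5 - 17)*38)*12)/(-55410) = ((√(-12)*38)*12)*(-1/55410) = (((2*I*√3)*38)*12)*(-1/55410) = ((76*I*√3)*12)*(-1/55410) = (912*I*√3)*(-1/55410) = -152*I*√3/9235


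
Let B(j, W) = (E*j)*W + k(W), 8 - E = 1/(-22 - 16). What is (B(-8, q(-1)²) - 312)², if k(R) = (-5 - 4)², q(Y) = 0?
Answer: 53361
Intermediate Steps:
E = 305/38 (E = 8 - 1/(-22 - 16) = 8 - 1/(-38) = 8 - 1*(-1/38) = 8 + 1/38 = 305/38 ≈ 8.0263)
k(R) = 81 (k(R) = (-9)² = 81)
B(j, W) = 81 + 305*W*j/38 (B(j, W) = (305*j/38)*W + 81 = 305*W*j/38 + 81 = 81 + 305*W*j/38)
(B(-8, q(-1)²) - 312)² = ((81 + (305/38)*0²*(-8)) - 312)² = ((81 + (305/38)*0*(-8)) - 312)² = ((81 + 0) - 312)² = (81 - 312)² = (-231)² = 53361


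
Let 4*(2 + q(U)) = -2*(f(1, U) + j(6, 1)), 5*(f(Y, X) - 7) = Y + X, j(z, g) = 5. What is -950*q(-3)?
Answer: 7410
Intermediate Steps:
f(Y, X) = 7 + X/5 + Y/5 (f(Y, X) = 7 + (Y + X)/5 = 7 + (X + Y)/5 = 7 + (X/5 + Y/5) = 7 + X/5 + Y/5)
q(U) = -81/10 - U/10 (q(U) = -2 + (-2*((7 + U/5 + (1/5)*1) + 5))/4 = -2 + (-2*((7 + U/5 + 1/5) + 5))/4 = -2 + (-2*((36/5 + U/5) + 5))/4 = -2 + (-2*(61/5 + U/5))/4 = -2 + (-122/5 - 2*U/5)/4 = -2 + (-61/10 - U/10) = -81/10 - U/10)
-950*q(-3) = -950*(-81/10 - 1/10*(-3)) = -950*(-81/10 + 3/10) = -950*(-39/5) = 7410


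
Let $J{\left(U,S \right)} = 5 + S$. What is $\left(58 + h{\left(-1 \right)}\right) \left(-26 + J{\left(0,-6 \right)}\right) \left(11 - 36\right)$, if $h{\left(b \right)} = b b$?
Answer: $39825$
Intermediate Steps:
$h{\left(b \right)} = b^{2}$
$\left(58 + h{\left(-1 \right)}\right) \left(-26 + J{\left(0,-6 \right)}\right) \left(11 - 36\right) = \left(58 + \left(-1\right)^{2}\right) \left(-26 + \left(5 - 6\right)\right) \left(11 - 36\right) = \left(58 + 1\right) \left(-26 - 1\right) \left(-25\right) = 59 \left(-27\right) \left(-25\right) = \left(-1593\right) \left(-25\right) = 39825$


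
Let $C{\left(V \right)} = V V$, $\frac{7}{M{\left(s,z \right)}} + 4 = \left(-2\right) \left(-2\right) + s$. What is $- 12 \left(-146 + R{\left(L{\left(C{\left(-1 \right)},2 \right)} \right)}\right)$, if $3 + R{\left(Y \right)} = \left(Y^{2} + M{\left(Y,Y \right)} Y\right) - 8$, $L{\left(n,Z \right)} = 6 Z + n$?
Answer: $-228$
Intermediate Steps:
$M{\left(s,z \right)} = \frac{7}{s}$ ($M{\left(s,z \right)} = \frac{7}{-4 + \left(\left(-2\right) \left(-2\right) + s\right)} = \frac{7}{-4 + \left(4 + s\right)} = \frac{7}{s}$)
$C{\left(V \right)} = V^{2}$
$L{\left(n,Z \right)} = n + 6 Z$
$R{\left(Y \right)} = -4 + Y^{2}$ ($R{\left(Y \right)} = -3 - \left(8 - Y^{2} - \frac{7}{Y} Y\right) = -3 + \left(\left(Y^{2} + 7\right) - 8\right) = -3 + \left(\left(7 + Y^{2}\right) - 8\right) = -3 + \left(-1 + Y^{2}\right) = -4 + Y^{2}$)
$- 12 \left(-146 + R{\left(L{\left(C{\left(-1 \right)},2 \right)} \right)}\right) = - 12 \left(-146 - \left(4 - \left(\left(-1\right)^{2} + 6 \cdot 2\right)^{2}\right)\right) = - 12 \left(-146 - \left(4 - \left(1 + 12\right)^{2}\right)\right) = - 12 \left(-146 - \left(4 - 13^{2}\right)\right) = - 12 \left(-146 + \left(-4 + 169\right)\right) = - 12 \left(-146 + 165\right) = \left(-12\right) 19 = -228$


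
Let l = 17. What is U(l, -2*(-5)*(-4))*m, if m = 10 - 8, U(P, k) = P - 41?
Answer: -48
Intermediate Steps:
U(P, k) = -41 + P
m = 2
U(l, -2*(-5)*(-4))*m = (-41 + 17)*2 = -24*2 = -48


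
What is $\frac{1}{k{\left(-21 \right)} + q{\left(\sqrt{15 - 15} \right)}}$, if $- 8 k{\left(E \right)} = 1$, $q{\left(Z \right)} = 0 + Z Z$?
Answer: $-8$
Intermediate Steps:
$q{\left(Z \right)} = Z^{2}$ ($q{\left(Z \right)} = 0 + Z^{2} = Z^{2}$)
$k{\left(E \right)} = - \frac{1}{8}$ ($k{\left(E \right)} = \left(- \frac{1}{8}\right) 1 = - \frac{1}{8}$)
$\frac{1}{k{\left(-21 \right)} + q{\left(\sqrt{15 - 15} \right)}} = \frac{1}{- \frac{1}{8} + \left(\sqrt{15 - 15}\right)^{2}} = \frac{1}{- \frac{1}{8} + \left(\sqrt{0}\right)^{2}} = \frac{1}{- \frac{1}{8} + 0^{2}} = \frac{1}{- \frac{1}{8} + 0} = \frac{1}{- \frac{1}{8}} = -8$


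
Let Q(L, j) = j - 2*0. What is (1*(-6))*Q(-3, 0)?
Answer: 0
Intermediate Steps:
Q(L, j) = j (Q(L, j) = j + 0 = j)
(1*(-6))*Q(-3, 0) = (1*(-6))*0 = -6*0 = 0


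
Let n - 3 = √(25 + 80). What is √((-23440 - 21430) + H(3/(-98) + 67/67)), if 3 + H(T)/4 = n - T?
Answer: 2*√(-549705 + 49*√105)/7 ≈ 211.74*I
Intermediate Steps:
n = 3 + √105 (n = 3 + √(25 + 80) = 3 + √105 ≈ 13.247)
H(T) = -4*T + 4*√105 (H(T) = -12 + 4*((3 + √105) - T) = -12 + 4*(3 + √105 - T) = -12 + (12 - 4*T + 4*√105) = -4*T + 4*√105)
√((-23440 - 21430) + H(3/(-98) + 67/67)) = √((-23440 - 21430) + (-4*(3/(-98) + 67/67) + 4*√105)) = √(-44870 + (-4*(3*(-1/98) + 67*(1/67)) + 4*√105)) = √(-44870 + (-4*(-3/98 + 1) + 4*√105)) = √(-44870 + (-4*95/98 + 4*√105)) = √(-44870 + (-190/49 + 4*√105)) = √(-2198820/49 + 4*√105)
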